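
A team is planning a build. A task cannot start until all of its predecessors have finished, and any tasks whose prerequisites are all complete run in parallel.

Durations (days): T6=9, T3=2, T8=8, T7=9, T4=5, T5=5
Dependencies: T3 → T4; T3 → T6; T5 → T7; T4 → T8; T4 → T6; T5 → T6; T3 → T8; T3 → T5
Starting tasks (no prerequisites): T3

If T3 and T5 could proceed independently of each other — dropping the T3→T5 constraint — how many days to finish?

16

Original critical path: T3→T4→T6 = 2+5+9 = 16 ⇒ 16 days.
Without T3→T5, T5's earliest start moves from 2 to 0.
New critical path: T3→T4→T6 = 2+5+9 = 16 ⇒ 16 days.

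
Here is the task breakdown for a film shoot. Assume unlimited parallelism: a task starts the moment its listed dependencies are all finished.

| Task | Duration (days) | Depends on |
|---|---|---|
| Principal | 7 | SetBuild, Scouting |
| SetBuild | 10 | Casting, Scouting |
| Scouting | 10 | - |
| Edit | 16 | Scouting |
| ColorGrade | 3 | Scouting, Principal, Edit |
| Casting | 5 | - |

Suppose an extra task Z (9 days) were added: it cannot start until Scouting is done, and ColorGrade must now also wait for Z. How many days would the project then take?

30

Originally the project takes 30 days.
With Z inserted, ColorGrade now waits for max(Scouting, Principal, Edit, Z).
New critical path: Scouting→SetBuild→Principal→ColorGrade = 10+10+7+3 = 30 ⇒ 30 days.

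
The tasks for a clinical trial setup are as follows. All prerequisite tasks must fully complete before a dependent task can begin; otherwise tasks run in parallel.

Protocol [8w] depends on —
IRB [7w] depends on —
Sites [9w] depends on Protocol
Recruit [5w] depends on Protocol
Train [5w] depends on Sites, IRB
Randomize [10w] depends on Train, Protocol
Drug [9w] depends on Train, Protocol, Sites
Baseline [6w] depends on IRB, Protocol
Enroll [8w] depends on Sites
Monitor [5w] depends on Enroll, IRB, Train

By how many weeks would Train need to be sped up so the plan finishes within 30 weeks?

2

Current finish: 32 weeks; target: 30.
Train is on every critical path, so each week cut from Train cuts the finish by one (this holds down to a finish of 30).
Need 32 − 30 = 2 weeks off Train → Train becomes 3 weeks, finish becomes 30.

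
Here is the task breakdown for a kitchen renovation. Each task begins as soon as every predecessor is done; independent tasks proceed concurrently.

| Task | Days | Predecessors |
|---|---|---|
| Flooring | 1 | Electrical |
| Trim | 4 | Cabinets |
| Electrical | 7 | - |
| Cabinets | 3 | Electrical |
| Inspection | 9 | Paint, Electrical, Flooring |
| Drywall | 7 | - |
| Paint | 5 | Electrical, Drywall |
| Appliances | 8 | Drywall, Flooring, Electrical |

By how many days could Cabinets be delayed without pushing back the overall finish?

The longest chain is Electrical→Paint→Inspection = 7+5+9 = 21; overall finish 21 days.
Longest path through Cabinets: 14 days (earliest finish 10, latest finish 17).
So Cabinets can slip 17 − 10 = 7 days.

7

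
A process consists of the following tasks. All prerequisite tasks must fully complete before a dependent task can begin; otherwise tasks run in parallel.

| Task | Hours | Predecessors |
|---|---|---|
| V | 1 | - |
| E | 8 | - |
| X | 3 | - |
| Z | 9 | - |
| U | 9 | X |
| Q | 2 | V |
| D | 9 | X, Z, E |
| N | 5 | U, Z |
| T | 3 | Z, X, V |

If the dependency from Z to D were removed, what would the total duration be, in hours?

Original critical path: Z→D = 9+9 = 18 ⇒ 18 hours.
Without Z→D, D's earliest start moves from 9 to 8.
After: E→D = 8+9 = 17 → 17 hours.

17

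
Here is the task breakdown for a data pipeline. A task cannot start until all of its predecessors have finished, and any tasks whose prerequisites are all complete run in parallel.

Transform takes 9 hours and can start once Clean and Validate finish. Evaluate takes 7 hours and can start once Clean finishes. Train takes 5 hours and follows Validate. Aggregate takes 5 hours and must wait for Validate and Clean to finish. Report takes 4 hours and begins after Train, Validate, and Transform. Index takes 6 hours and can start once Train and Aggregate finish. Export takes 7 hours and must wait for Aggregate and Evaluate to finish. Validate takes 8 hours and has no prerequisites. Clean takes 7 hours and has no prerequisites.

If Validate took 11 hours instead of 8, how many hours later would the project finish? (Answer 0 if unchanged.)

Actual critical path: Validate→Transform→Report = 8+9+4 = 21 ⇒ 21 hours.
Validate is on the critical path; changing it to 11 makes that path 24 hours.
No other chain overtakes it, so the finish is 24 hours.
Change in finish: 24 − 21 = +3 hours.

3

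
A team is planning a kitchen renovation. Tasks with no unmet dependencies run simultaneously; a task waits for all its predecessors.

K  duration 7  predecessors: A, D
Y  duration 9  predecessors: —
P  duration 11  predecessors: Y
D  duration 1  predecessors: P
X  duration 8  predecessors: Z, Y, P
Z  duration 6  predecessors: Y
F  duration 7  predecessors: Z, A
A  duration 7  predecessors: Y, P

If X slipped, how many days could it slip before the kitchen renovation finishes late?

Critical path: Y→P→A→K = 9+11+7+7 = 34, so the finish is 34 days.
X finishes as early as 28 and must finish by 34.
Slack of X = 26 − 20 = 6 days.

6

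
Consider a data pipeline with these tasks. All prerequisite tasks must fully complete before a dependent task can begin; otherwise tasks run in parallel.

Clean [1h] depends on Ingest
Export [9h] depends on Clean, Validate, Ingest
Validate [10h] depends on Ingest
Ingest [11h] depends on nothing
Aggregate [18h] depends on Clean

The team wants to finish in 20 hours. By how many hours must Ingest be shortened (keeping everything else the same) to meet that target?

10

Current finish: 30 hours; target: 20.
Ingest is on every critical path, so each hour cut from Ingest cuts the finish by one (this holds down to a finish of 20).
Need 30 − 20 = 10 hours off Ingest → Ingest becomes 1 hour, finish becomes 20.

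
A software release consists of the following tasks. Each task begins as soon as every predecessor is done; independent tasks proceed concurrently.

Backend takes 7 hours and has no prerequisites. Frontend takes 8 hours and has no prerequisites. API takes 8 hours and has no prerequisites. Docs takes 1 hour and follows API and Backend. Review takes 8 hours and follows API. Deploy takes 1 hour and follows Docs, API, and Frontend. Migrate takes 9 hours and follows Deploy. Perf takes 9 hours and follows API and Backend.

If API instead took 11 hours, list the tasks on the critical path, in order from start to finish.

API, Docs, Deploy, Migrate

As given, the longest chain is API→Docs→Deploy→Migrate = 8+1+1+9 = 19, so the finish is 19 hours.
Since API is critical, the +3 change carries straight to that chain (now 22 hours).
That remains the longest chain; total 22 hours.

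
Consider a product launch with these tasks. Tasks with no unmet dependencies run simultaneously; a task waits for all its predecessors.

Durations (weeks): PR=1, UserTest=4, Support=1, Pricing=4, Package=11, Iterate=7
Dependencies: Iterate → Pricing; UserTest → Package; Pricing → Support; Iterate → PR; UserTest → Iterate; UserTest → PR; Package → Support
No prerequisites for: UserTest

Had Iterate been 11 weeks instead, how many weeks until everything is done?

20

Baseline: UserTest→Iterate→Pricing→Support = 4+7+4+1 = 16 → 16 weeks.
Iterate is on the critical path; changing it to 11 makes that path 20 weeks.
The critical path is still UserTest→Iterate→Pricing→Support; finish is now 20 weeks.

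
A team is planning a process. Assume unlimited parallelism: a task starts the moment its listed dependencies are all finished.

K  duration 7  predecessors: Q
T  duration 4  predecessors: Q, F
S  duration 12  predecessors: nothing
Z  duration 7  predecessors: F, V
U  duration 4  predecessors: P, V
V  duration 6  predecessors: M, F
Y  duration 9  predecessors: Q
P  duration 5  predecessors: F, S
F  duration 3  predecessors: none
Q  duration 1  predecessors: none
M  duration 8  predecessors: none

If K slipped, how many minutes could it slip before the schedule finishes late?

13

The longest chain is S→P→U = 12+5+4 = 21; overall finish 21 minutes.
Longest path through K: 8 minutes (earliest finish 8, latest finish 21).
Float = 21 − 8 = 13.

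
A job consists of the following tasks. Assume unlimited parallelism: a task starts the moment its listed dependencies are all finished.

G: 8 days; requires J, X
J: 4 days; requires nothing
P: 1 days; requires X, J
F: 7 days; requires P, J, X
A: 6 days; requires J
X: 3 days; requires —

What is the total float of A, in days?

The longest chain is J→P→F = 4+1+7 = 12; overall finish 12 days.
Longest path through A: 10 days (earliest finish 10, latest finish 12).
So A can slip 12 − 10 = 2 days.

2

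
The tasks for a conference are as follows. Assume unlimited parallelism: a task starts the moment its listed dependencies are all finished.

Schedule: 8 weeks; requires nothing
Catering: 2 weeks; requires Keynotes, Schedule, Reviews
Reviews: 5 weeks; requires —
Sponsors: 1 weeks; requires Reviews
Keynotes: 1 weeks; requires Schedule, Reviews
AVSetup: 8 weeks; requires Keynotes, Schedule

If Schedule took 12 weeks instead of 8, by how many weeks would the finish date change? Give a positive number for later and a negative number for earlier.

The binding path is Schedule→Keynotes→AVSetup = 8+1+8 = 17; finish at 17 weeks.
Since Schedule is critical, the +4 change carries straight to that chain (now 21 weeks).
No other chain overtakes it, so the finish is 21 weeks.
Change in finish: 21 − 17 = +4 weeks.

4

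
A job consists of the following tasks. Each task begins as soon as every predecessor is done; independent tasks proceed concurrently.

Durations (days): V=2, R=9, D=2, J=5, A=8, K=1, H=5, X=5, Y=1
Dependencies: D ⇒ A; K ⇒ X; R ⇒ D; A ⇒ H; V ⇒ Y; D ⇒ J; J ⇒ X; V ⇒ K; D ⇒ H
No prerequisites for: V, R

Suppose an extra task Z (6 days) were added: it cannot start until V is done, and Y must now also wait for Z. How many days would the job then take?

24

Originally the job takes 24 days.
With Z inserted, Y now waits for max(V, Z).
New critical path: R→D→A→H = 9+2+8+5 = 24 ⇒ 24 days.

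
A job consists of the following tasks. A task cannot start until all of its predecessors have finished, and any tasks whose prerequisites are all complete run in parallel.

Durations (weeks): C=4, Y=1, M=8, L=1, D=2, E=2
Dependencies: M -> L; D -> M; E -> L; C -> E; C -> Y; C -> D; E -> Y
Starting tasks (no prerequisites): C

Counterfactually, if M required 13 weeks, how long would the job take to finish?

The binding path is C→D→M→L = 4+2+8+1 = 15; finish at 15 weeks.
M lies on that path, so at 13 weeks the path becomes 20 weeks.
That remains the longest chain; total 20 weeks.

20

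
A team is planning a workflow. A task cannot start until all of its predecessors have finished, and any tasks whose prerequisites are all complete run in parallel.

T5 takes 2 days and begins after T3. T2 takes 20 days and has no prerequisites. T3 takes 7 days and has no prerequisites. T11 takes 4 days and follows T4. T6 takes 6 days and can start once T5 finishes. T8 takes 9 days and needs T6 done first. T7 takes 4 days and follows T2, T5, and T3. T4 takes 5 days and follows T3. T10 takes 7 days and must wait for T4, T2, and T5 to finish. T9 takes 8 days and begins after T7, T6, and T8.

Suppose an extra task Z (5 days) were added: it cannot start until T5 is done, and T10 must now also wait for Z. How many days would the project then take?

Originally the project takes 32 days.
With Z inserted, T10 now waits for max(T4, T2, T5, Z).
New critical path: T2→T7→T9 = 20+4+8 = 32 ⇒ 32 days.

32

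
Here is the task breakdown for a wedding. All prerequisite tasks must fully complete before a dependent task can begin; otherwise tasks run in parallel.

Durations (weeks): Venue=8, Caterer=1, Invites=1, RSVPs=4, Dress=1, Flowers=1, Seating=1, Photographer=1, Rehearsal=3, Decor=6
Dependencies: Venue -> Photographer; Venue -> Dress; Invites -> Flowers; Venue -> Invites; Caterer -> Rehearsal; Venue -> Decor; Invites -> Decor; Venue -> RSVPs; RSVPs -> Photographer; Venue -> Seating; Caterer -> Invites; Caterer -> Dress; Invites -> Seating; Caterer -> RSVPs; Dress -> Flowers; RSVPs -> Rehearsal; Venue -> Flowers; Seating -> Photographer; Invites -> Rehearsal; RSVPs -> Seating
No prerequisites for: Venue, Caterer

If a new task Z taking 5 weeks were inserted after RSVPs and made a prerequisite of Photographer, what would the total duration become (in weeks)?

18

Originally the wedding takes 15 weeks.
With Z inserted, Photographer now waits for max(Venue, Seating, RSVPs, Z).
New critical path: Venue→RSVPs→Z→Photographer = 8+4+5+1 = 18 ⇒ 18 weeks.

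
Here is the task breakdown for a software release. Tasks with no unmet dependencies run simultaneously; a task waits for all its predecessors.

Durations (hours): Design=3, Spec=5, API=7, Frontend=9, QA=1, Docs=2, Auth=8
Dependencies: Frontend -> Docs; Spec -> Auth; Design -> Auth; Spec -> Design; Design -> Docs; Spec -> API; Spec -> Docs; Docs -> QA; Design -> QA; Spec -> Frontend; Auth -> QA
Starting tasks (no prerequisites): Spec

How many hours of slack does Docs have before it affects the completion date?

Critical path: Spec→Design→Auth→QA = 5+3+8+1 = 17, so the finish is 17 hours.
Docs finishes as early as 16 and must finish by 16.
Float = 17 − 17 = 0.

0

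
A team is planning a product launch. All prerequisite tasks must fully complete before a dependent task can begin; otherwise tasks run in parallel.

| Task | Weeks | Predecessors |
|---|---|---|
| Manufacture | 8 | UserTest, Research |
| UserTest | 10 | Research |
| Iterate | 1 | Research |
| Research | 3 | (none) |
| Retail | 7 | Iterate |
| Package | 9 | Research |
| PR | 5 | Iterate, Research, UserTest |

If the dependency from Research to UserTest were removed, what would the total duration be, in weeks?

Before: longest chain Research→UserTest→Manufacture = 3+10+8 = 21, finish 21.
Without Research→UserTest, UserTest's earliest start moves from 3 to 0.
New critical path: UserTest→Manufacture = 10+8 = 18 ⇒ 18 weeks.

18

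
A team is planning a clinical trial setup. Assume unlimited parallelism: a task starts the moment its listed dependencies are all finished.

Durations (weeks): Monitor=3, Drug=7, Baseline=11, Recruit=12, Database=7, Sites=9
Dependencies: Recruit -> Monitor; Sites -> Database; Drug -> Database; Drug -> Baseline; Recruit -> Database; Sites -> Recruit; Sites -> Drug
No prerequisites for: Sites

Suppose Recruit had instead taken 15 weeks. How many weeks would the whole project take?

31

Critical path before the change: Sites→Recruit→Database = 9+12+7 = 28 giving 28 weeks.
Recruit lies on that path, so at 15 weeks the path becomes 31 weeks.
No other chain overtakes it, so the finish is 31 weeks.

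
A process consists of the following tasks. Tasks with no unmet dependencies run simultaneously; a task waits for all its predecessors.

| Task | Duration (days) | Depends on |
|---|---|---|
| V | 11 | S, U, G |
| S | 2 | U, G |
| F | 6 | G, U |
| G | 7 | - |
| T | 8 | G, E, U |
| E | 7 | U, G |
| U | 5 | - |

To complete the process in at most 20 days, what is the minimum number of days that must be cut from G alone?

Current finish: 22 days; target: 20.
G is on every critical path, so each day cut from G cuts the finish by one (this holds down to a finish of 20).
Need 22 − 20 = 2 days off G → G becomes 5 days, finish becomes 20.

2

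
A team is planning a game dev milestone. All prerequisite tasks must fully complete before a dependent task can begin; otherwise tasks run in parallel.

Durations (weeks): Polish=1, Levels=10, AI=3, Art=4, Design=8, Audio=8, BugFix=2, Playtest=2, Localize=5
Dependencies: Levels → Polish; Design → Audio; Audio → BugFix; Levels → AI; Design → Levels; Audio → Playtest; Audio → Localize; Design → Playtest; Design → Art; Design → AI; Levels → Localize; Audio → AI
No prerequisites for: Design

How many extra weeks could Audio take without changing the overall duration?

2

The longest chain is Design→Levels→Localize = 8+10+5 = 23; overall finish 23 weeks.
The longest chain containing Audio totals 21 weeks.
So Audio can slip 18 − 16 = 2 weeks.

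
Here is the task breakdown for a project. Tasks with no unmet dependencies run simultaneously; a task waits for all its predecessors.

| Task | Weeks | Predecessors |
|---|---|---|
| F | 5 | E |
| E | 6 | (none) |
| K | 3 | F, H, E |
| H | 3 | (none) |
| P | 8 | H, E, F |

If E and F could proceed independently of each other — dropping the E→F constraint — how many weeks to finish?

Original critical path: E→F→P = 6+5+8 = 19 ⇒ 19 weeks.
Without E→F, F's earliest start moves from 6 to 0.
The longest chain is now E→P = 6+8 = 14, so the plan takes 14 weeks.

14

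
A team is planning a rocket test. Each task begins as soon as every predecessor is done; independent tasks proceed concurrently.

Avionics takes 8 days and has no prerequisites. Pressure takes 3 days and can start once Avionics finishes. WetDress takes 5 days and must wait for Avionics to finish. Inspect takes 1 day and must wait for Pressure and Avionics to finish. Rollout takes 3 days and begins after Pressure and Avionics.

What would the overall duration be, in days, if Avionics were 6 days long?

12

As given, the longest chain is Avionics→Pressure→Rollout = 8+3+3 = 14, so the finish is 14 days.
Since Avionics is critical, the -2 change carries straight to that chain (now 12 days).
The critical path is still Avionics→Pressure→Rollout; finish is now 12 days.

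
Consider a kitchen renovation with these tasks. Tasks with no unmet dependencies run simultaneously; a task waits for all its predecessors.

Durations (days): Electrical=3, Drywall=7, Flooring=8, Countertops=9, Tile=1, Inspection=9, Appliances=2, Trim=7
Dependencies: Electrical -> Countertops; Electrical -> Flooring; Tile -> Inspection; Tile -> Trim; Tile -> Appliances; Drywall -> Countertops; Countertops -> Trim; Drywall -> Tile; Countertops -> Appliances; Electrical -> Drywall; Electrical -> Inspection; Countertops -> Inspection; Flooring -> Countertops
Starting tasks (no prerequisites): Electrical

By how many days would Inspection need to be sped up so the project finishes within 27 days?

Current finish: 29 days; target: 27.
Inspection is on every critical path, so each day cut from Inspection cuts the finish by one (this holds down to a finish of 27).
Need 29 − 27 = 2 days off Inspection → Inspection becomes 7 days, finish becomes 27.

2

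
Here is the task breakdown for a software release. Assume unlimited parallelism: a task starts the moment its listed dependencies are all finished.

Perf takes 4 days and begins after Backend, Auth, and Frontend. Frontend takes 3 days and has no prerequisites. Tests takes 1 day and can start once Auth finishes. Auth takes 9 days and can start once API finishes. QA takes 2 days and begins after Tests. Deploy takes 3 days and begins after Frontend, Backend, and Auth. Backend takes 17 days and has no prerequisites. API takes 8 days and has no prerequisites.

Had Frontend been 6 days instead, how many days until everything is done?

21

Baseline: Backend→Perf = 17+4 = 21 → 21 days.
Frontend has 14 days of float (longest path through it is 7).
That remains the longest chain; total 21 days.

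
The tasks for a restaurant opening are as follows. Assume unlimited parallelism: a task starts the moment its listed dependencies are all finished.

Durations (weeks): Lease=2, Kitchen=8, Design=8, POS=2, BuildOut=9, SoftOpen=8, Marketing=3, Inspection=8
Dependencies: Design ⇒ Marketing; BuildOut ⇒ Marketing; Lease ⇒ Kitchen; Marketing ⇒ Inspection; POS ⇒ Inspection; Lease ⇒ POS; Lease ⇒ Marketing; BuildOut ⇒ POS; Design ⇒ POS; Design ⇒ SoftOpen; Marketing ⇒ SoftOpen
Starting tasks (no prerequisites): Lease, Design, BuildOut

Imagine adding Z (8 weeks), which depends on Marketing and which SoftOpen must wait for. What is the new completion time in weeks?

28

Originally the plan takes 20 weeks.
With Z inserted, SoftOpen now waits for max(Marketing, Design, Z).
New critical path: BuildOut→Marketing→Z→SoftOpen = 9+3+8+8 = 28 ⇒ 28 weeks.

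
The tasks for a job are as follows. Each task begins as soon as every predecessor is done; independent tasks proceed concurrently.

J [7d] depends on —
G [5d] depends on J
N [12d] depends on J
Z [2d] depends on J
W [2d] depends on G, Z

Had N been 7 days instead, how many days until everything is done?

The binding path is J→N = 7+12 = 19; finish at 19 days.
N is on the critical path; changing it to 7 makes that path 14 days.
New critical path: J→G→W = 7+5+2 = 14 ⇒ 14 days.

14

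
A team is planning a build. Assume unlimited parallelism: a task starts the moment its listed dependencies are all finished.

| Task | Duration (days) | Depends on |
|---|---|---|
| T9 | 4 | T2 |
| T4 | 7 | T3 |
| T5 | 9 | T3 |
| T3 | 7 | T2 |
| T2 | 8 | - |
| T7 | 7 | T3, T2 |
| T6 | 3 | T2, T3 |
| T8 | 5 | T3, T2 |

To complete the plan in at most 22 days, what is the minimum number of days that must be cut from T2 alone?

2

Current finish: 24 days; target: 22.
T2 is on every critical path, so each day cut from T2 cuts the finish by one (this holds down to a finish of 17).
Need 24 − 22 = 2 days off T2 → T2 becomes 6 days, finish becomes 22.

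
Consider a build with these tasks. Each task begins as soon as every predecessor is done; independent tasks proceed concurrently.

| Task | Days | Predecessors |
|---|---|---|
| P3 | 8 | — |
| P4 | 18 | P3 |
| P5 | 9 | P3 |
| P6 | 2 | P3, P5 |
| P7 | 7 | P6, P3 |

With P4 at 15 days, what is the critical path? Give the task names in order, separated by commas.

P3, P5, P6, P7

As given, the longest chain is P3→P4 = 8+18 = 26, so the finish is 26 days.
P4 is on the critical path; changing it to 15 makes that path 23 days.
New critical path: P3→P5→P6→P7 = 8+9+2+7 = 26 ⇒ 26 days.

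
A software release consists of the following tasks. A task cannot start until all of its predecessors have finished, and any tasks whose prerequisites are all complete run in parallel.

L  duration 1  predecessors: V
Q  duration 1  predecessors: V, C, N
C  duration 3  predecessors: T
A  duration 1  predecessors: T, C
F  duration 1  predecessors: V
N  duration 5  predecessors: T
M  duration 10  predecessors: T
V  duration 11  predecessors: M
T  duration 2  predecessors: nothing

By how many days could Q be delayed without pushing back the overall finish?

0

T→M→V→Q = 2+10+11+1 = 24 sets the makespan at 24 days.
The longest chain containing Q totals 24 days.
Float = 24 − 24 = 0.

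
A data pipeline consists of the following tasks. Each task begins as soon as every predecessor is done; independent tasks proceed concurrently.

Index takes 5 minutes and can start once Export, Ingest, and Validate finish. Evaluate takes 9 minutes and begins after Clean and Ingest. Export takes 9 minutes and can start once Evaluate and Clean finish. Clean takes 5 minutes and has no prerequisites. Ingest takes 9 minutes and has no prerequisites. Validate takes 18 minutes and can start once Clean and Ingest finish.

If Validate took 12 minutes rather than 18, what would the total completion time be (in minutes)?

32

Baseline: Ingest→Validate→Index = 9+18+5 = 32 → 32 minutes.
Since Validate is critical, the -6 change carries straight to that chain (now 26 minutes).
The binding chain switches to Ingest→Evaluate→Export→Index = 9+9+9+5 = 32; finish 32 minutes.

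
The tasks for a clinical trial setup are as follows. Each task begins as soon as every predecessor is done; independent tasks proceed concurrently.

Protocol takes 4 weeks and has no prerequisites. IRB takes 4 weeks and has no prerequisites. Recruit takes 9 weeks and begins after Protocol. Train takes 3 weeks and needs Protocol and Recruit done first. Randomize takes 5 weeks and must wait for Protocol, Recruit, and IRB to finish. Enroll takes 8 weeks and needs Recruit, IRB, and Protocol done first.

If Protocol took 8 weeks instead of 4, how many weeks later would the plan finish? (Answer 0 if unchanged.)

Actual critical path: Protocol→Recruit→Enroll = 4+9+8 = 21 ⇒ 21 weeks.
Since Protocol is critical, the +4 change carries straight to that chain (now 25 weeks).
That remains the longest chain; total 25 weeks.
Change in finish: 25 − 21 = +4 weeks.

4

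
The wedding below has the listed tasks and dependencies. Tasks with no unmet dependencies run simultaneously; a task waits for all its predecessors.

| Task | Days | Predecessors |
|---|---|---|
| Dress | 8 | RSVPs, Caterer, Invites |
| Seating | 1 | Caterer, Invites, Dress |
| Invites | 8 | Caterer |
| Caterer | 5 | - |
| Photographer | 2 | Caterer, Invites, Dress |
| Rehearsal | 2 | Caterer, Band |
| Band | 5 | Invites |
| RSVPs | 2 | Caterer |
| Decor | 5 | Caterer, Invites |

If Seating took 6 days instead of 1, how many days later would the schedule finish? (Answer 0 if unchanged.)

The binding path is Caterer→Invites→Dress→Photographer = 5+8+8+2 = 23; finish at 23 days.
The longest path through Seating is only 22 days, so Seating has float 1.
The binding chain switches to Caterer→Invites→Dress→Seating = 5+8+8+6 = 27; finish 27 days.
Change in finish: 27 − 23 = +4 days.

4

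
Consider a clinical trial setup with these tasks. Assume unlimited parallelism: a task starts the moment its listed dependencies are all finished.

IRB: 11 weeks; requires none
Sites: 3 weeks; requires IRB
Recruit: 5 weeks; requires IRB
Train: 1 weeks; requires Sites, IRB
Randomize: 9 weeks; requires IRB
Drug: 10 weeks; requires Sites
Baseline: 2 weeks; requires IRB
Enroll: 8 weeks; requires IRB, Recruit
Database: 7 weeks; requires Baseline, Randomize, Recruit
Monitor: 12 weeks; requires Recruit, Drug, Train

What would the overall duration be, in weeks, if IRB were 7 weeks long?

As given, the longest chain is IRB→Sites→Drug→Monitor = 11+3+10+12 = 36, so the finish is 36 weeks.
Since IRB is critical, the -4 change carries straight to that chain (now 32 weeks).
That remains the longest chain; total 32 weeks.

32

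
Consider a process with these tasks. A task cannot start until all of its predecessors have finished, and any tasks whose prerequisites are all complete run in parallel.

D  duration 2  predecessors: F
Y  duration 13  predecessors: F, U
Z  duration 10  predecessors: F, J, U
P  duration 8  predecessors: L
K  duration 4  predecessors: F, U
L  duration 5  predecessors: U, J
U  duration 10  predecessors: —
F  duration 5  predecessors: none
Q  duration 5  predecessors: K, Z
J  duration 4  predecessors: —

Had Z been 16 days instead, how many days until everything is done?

31

Actual critical path: U→Z→Q = 10+10+5 = 25 ⇒ 25 days.
Z lies on that path, so at 16 days the path becomes 31 days.
That remains the longest chain; total 31 days.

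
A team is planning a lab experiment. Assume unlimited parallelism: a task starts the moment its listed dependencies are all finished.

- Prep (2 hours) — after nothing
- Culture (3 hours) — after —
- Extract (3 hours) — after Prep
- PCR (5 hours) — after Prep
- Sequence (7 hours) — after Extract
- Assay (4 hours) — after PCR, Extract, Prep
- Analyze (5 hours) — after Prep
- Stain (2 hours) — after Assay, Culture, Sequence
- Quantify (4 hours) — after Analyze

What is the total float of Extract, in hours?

0

Prep→Extract→Sequence→Stain = 2+3+7+2 = 14 sets the makespan at 14 hours.
The longest chain containing Extract totals 14 hours.
So Extract can slip 5 − 5 = 0 hours.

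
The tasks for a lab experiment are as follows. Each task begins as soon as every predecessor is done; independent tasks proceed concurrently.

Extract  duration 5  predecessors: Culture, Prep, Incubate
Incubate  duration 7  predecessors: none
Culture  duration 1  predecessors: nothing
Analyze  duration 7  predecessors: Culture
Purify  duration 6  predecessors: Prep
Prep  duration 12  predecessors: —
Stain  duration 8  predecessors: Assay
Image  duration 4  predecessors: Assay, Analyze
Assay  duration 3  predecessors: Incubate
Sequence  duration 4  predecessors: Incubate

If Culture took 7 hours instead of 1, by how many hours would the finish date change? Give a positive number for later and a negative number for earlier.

0

The binding path is Prep→Purify = 12+6 = 18; finish at 18 hours.
Culture is off the critical path — its longest chain is 12 hours, giving 6 of slack.
The critical path is still Prep→Purify; finish is now 18 hours.
Change in finish: 18 − 18 = +0 hours.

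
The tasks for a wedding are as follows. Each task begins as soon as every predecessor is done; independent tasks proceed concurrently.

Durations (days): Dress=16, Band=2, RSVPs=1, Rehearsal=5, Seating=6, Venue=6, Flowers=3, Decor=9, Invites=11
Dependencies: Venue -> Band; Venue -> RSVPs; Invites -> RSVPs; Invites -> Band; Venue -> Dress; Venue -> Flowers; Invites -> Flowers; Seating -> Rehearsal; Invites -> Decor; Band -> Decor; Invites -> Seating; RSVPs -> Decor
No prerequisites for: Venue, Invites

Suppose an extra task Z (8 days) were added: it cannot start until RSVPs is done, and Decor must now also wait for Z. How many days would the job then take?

Originally the job takes 22 days.
With Z inserted, Decor now waits for max(Invites, RSVPs, Band, Z).
New critical path: Invites→RSVPs→Z→Decor = 11+1+8+9 = 29 ⇒ 29 days.

29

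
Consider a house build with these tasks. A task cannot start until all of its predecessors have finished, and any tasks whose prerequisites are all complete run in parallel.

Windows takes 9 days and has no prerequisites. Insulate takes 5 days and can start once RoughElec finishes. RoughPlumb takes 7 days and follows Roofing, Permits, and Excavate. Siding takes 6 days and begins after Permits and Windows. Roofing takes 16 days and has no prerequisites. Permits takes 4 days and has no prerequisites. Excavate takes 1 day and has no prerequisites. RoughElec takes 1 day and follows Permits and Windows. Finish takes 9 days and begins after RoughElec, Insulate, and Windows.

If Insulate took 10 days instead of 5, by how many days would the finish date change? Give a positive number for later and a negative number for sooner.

The binding path is Windows→RoughElec→Insulate→Finish = 9+1+5+9 = 24; finish at 24 days.
Insulate is on the critical path; changing it to 10 makes that path 29 days.
The critical path is still Windows→RoughElec→Insulate→Finish; finish is now 29 days.
Change in finish: 29 − 24 = +5 days.

5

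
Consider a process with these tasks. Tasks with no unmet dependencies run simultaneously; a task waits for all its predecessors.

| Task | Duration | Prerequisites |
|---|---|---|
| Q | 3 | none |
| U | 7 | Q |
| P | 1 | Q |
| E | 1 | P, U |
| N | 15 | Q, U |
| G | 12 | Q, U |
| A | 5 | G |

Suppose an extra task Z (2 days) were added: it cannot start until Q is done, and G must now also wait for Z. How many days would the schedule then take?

27

Originally the schedule takes 27 days.
With Z inserted, G now waits for max(Q, U, Z).
New critical path: Q→U→G→A = 3+7+12+5 = 27 ⇒ 27 days.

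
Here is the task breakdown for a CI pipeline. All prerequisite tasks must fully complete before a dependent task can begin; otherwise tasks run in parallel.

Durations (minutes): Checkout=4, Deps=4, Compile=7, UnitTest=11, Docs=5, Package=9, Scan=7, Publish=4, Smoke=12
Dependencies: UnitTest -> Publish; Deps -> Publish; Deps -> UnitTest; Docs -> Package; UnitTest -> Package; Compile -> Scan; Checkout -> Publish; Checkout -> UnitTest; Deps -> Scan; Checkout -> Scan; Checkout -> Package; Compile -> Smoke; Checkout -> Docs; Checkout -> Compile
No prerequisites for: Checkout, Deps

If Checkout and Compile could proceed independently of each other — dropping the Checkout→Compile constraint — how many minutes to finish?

Before: longest chain Checkout→UnitTest→Package = 4+11+9 = 24, finish 24.
Without Checkout→Compile, Compile's earliest start moves from 4 to 0.
After: Checkout→UnitTest→Package = 4+11+9 = 24 → 24 minutes.

24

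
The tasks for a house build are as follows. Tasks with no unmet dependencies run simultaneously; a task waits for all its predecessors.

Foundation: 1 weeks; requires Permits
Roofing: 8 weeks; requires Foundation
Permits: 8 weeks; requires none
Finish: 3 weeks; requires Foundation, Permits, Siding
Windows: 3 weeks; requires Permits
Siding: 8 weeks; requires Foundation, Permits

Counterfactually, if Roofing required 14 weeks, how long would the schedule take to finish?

23

The binding path is Permits→Foundation→Siding→Finish = 8+1+8+3 = 20; finish at 20 weeks.
The longest path through Roofing is only 17 weeks, so Roofing has float 3.
Now Permits→Foundation→Roofing = 8+1+14 = 23 is longest, so the finish becomes 23 weeks.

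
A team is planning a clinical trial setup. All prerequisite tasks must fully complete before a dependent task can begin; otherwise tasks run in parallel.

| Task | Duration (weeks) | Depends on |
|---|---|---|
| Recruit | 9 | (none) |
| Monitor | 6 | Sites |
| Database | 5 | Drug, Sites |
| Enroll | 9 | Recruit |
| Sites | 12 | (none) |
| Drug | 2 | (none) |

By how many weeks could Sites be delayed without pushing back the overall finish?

0

Sites→Monitor = 12+6 = 18 sets the makespan at 18 weeks.
Longest path through Sites: 18 weeks (earliest finish 12, latest finish 12).
Float = 18 − 18 = 0.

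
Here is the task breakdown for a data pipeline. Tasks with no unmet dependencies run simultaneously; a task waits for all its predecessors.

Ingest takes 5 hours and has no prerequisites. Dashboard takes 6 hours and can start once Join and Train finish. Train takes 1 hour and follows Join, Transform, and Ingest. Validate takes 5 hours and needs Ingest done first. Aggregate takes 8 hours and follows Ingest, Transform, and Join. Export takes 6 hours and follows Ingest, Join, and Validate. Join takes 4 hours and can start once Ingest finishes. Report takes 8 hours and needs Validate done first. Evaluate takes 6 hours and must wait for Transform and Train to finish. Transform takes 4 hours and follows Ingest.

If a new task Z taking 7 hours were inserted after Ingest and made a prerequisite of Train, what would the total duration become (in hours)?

Originally the project takes 18 hours.
With Z inserted, Train now waits for max(Join, Transform, Ingest, Z).
New critical path: Ingest→Z→Train→Evaluate = 5+7+1+6 = 19 ⇒ 19 hours.

19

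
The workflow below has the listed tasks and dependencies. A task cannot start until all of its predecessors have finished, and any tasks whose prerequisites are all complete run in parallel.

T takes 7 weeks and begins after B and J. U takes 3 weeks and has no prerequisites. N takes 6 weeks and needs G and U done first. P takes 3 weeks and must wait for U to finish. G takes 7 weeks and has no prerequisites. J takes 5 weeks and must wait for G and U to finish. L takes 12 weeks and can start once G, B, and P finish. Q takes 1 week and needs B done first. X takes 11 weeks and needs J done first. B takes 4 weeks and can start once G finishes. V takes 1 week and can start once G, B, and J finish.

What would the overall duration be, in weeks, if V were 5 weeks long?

Baseline: G→J→X = 7+5+11 = 23 → 23 weeks.
V is off the critical path — its longest chain is 13 weeks, giving 10 of slack.
No other chain overtakes it, so the finish is 23 weeks.

23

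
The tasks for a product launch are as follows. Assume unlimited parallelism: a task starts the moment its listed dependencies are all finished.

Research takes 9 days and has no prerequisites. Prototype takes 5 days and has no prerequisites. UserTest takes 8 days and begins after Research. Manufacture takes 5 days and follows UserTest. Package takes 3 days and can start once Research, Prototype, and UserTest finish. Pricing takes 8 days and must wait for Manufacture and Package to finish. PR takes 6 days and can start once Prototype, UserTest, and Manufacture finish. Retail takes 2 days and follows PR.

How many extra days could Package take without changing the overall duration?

Research→UserTest→Manufacture→Pricing = 9+8+5+8 = 30 sets the makespan at 30 days.
The longest chain containing Package totals 28 days.
Slack of Package = 19 − 17 = 2 days.

2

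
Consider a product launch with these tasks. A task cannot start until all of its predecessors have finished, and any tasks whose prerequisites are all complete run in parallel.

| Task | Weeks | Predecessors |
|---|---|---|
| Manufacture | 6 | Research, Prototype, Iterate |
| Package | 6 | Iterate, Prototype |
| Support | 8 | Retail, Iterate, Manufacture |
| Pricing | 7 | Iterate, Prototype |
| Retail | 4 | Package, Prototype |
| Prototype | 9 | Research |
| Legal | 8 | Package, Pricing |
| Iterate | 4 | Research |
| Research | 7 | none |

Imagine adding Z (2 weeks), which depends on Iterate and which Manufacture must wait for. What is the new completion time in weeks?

Originally the project takes 34 weeks.
With Z inserted, Manufacture now waits for max(Research, Prototype, Iterate, Z).
New critical path: Research→Prototype→Package→Retail→Support = 7+9+6+4+8 = 34 ⇒ 34 weeks.

34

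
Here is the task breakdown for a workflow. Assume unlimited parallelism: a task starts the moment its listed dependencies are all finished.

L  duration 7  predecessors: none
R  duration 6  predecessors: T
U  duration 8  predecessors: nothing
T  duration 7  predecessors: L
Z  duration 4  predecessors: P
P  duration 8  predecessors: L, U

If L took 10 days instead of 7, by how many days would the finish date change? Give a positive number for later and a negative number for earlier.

The binding path is L→T→R = 7+7+6 = 20; finish at 20 days.
Since L is critical, the +3 change carries straight to that chain (now 23 days).
No other chain overtakes it, so the finish is 23 days.
Change in finish: 23 − 20 = +3 days.

3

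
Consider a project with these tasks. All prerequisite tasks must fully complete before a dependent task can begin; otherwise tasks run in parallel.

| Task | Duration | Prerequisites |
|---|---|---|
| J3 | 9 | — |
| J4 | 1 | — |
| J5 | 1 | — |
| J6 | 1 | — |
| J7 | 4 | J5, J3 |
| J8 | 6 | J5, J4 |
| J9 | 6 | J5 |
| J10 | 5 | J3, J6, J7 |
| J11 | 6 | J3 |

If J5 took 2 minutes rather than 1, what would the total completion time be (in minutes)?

18

Actual critical path: J3→J7→J10 = 9+4+5 = 18 ⇒ 18 minutes.
The longest path through J5 is only 10 minutes, so J5 has float 8.
No other chain overtakes it, so the finish is 18 minutes.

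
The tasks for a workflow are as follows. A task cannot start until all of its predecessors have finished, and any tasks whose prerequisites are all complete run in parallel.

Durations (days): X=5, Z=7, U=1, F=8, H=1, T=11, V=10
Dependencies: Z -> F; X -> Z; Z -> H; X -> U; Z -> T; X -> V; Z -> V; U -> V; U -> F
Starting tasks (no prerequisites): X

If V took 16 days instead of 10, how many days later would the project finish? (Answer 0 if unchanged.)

5

Baseline: X→Z→T = 5+7+11 = 23 → 23 days.
The longest path through V is only 22 days, so V has float 1.
New critical path: X→Z→V = 5+7+16 = 28 ⇒ 28 days.
Change in finish: 28 − 23 = +5 days.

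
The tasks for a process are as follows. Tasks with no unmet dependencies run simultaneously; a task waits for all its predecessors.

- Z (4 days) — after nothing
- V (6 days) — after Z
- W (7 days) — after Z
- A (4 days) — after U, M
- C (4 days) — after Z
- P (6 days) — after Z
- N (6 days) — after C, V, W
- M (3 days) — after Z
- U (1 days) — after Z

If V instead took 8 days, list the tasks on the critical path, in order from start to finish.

Baseline: Z→W→N = 4+7+6 = 17 → 17 days.
V is off the critical path — its longest chain is 16 days, giving 1 of slack.
The binding chain switches to Z→V→N = 4+8+6 = 18; finish 18 days.

Z, V, N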